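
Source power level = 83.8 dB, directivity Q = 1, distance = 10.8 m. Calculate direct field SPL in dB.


Given values:
  Lw = 83.8 dB, Q = 1, r = 10.8 m
Formula: SPL = Lw + 10 * log10(Q / (4 * pi * r^2))
Compute 4 * pi * r^2 = 4 * pi * 10.8^2 = 1465.7415
Compute Q / denom = 1 / 1465.7415 = 0.00068225
Compute 10 * log10(0.00068225) = -31.6606
SPL = 83.8 + (-31.6606) = 52.14

52.14 dB


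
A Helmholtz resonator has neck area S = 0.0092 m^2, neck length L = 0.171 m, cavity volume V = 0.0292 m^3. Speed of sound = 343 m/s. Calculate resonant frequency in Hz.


Given values:
  S = 0.0092 m^2, L = 0.171 m, V = 0.0292 m^3, c = 343 m/s
Formula: f = (c / (2*pi)) * sqrt(S / (V * L))
Compute V * L = 0.0292 * 0.171 = 0.0049932
Compute S / (V * L) = 0.0092 / 0.0049932 = 1.8425
Compute sqrt(1.8425) = 1.357387
Compute c / (2*pi) = 343 / 6.283185 = 54.590148
f = 54.590148 * 1.357387 = 74.1

74.1 Hz


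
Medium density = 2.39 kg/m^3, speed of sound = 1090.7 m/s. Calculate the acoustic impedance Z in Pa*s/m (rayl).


Given values:
  rho = 2.39 kg/m^3
  c = 1090.7 m/s
Formula: Z = rho * c
Z = 2.39 * 1090.7
Z = 2606.77

2606.77 rayl


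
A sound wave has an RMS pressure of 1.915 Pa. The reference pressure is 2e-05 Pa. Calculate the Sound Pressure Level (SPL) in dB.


Given values:
  p = 1.915 Pa
  p_ref = 2e-05 Pa
Formula: SPL = 20 * log10(p / p_ref)
Compute ratio: p / p_ref = 1.915 / 2e-05 = 95750
Compute log10: log10(95750) = 4.981139
Multiply: SPL = 20 * 4.981139 = 99.62

99.62 dB


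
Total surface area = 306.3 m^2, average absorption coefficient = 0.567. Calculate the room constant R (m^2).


Given values:
  S = 306.3 m^2, alpha = 0.567
Formula: R = S * alpha / (1 - alpha)
Numerator: 306.3 * 0.567 = 173.6721
Denominator: 1 - 0.567 = 0.433
R = 173.6721 / 0.433 = 401.09

401.09 m^2


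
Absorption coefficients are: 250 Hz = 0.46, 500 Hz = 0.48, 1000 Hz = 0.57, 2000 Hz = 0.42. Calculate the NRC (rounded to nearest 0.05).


Given values:
  a_250 = 0.46, a_500 = 0.48
  a_1000 = 0.57, a_2000 = 0.42
Formula: NRC = (a250 + a500 + a1000 + a2000) / 4
Sum = 0.46 + 0.48 + 0.57 + 0.42 = 1.93
NRC = 1.93 / 4 = 0.4825
Rounded to nearest 0.05: 0.5

0.5


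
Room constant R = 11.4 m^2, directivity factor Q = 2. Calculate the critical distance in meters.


Given values:
  R = 11.4 m^2, Q = 2
Formula: d_c = 0.141 * sqrt(Q * R)
Compute Q * R = 2 * 11.4 = 22.8
Compute sqrt(22.8) = 4.7749
d_c = 0.141 * 4.7749 = 0.673

0.673 m


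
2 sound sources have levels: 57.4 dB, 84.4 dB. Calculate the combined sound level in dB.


Formula: L_total = 10 * log10( sum(10^(Li/10)) )
  Source 1: 10^(57.4/10) = 549540.8739
  Source 2: 10^(84.4/10) = 275422870.3338
Sum of linear values = 275972411.2077
L_total = 10 * log10(275972411.2077) = 84.41

84.41 dB


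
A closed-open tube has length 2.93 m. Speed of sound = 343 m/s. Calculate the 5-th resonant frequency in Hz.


Given values:
  Tube type: closed-open, L = 2.93 m, c = 343 m/s, n = 5
Formula: f_n = (2n - 1) * c / (4 * L)
Compute 2n - 1 = 2*5 - 1 = 9
Compute 4 * L = 4 * 2.93 = 11.72
f = 9 * 343 / 11.72
f = 263.4

263.4 Hz


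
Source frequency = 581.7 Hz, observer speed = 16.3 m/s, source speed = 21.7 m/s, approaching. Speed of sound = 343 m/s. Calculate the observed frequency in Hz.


Given values:
  f_s = 581.7 Hz, v_o = 16.3 m/s, v_s = 21.7 m/s
  Direction: approaching
Formula: f_o = f_s * (c + v_o) / (c - v_s)
Numerator: c + v_o = 343 + 16.3 = 359.3
Denominator: c - v_s = 343 - 21.7 = 321.3
f_o = 581.7 * 359.3 / 321.3 = 650.5

650.5 Hz


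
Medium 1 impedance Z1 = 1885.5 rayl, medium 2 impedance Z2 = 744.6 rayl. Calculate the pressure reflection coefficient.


Given values:
  Z1 = 1885.5 rayl, Z2 = 744.6 rayl
Formula: R = (Z2 - Z1) / (Z2 + Z1)
Numerator: Z2 - Z1 = 744.6 - 1885.5 = -1140.9
Denominator: Z2 + Z1 = 744.6 + 1885.5 = 2630.1
R = -1140.9 / 2630.1 = -0.4338

-0.4338


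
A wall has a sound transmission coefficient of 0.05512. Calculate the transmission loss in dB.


Given values:
  tau = 0.05512
Formula: TL = 10 * log10(1 / tau)
Compute 1 / tau = 1 / 0.05512 = 18.1422
Compute log10(18.1422) = 1.25869
TL = 10 * 1.25869 = 12.59

12.59 dB


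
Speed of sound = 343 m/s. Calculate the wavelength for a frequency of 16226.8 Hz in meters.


Given values:
  c = 343 m/s, f = 16226.8 Hz
Formula: lambda = c / f
lambda = 343 / 16226.8
lambda = 0.0211

0.0211 m


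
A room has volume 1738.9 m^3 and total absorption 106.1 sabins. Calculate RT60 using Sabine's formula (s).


Given values:
  V = 1738.9 m^3
  A = 106.1 sabins
Formula: RT60 = 0.161 * V / A
Numerator: 0.161 * 1738.9 = 279.9629
RT60 = 279.9629 / 106.1 = 2.639

2.639 s


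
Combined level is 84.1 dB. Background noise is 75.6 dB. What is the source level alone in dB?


Given values:
  L_total = 84.1 dB, L_bg = 75.6 dB
Formula: L_source = 10 * log10(10^(L_total/10) - 10^(L_bg/10))
Convert to linear:
  10^(84.1/10) = 257039578.2769
  10^(75.6/10) = 36307805.477
Difference: 257039578.2769 - 36307805.477 = 220731772.7999
L_source = 10 * log10(220731772.7999) = 83.44

83.44 dB


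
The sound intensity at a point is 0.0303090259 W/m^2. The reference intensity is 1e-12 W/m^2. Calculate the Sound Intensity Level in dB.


Given values:
  I = 0.0303090259 W/m^2
  I_ref = 1e-12 W/m^2
Formula: SIL = 10 * log10(I / I_ref)
Compute ratio: I / I_ref = 30309025900
Compute log10: log10(30309025900) = 10.481572
Multiply: SIL = 10 * 10.481572 = 104.82

104.82 dB


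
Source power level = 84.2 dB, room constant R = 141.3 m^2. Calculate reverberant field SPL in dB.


Given values:
  Lw = 84.2 dB, R = 141.3 m^2
Formula: SPL = Lw + 10 * log10(4 / R)
Compute 4 / R = 4 / 141.3 = 0.028309
Compute 10 * log10(0.028309) = -15.4808
SPL = 84.2 + (-15.4808) = 68.72

68.72 dB


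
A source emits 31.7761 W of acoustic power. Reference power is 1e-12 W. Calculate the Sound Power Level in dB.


Given values:
  W = 31.7761 W
  W_ref = 1e-12 W
Formula: SWL = 10 * log10(W / W_ref)
Compute ratio: W / W_ref = 31776100000000
Compute log10: log10(31776100000000) = 13.502101
Multiply: SWL = 10 * 13.502101 = 135.02

135.02 dB


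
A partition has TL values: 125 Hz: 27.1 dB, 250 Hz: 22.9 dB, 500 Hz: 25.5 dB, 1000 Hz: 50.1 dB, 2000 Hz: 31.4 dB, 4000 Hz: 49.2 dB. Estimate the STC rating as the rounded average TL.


Given TL values at each frequency:
  125 Hz: 27.1 dB
  250 Hz: 22.9 dB
  500 Hz: 25.5 dB
  1000 Hz: 50.1 dB
  2000 Hz: 31.4 dB
  4000 Hz: 49.2 dB
Formula: STC ~ round(average of TL values)
Sum = 27.1 + 22.9 + 25.5 + 50.1 + 31.4 + 49.2 = 206.2
Average = 206.2 / 6 = 34.37
Rounded: 34

34


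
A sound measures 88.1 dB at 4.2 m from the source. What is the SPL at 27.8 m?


Given values:
  SPL1 = 88.1 dB, r1 = 4.2 m, r2 = 27.8 m
Formula: SPL2 = SPL1 - 20 * log10(r2 / r1)
Compute ratio: r2 / r1 = 27.8 / 4.2 = 6.619
Compute log10: log10(6.619) = 0.820792
Compute drop: 20 * 0.820792 = 16.4158
SPL2 = 88.1 - 16.4158 = 71.68

71.68 dB


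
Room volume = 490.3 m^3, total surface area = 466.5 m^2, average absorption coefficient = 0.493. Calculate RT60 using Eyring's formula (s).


Given values:
  V = 490.3 m^3, S = 466.5 m^2, alpha = 0.493
Formula: RT60 = 0.161 * V / (-S * ln(1 - alpha))
Compute ln(1 - 0.493) = ln(0.507) = -0.679244
Denominator: -466.5 * -0.679244 = 316.8673
Numerator: 0.161 * 490.3 = 78.9383
RT60 = 78.9383 / 316.8673 = 0.249

0.249 s


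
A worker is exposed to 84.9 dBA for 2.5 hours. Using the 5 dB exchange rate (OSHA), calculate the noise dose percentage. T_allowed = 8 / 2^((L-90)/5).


Given values:
  L = 84.9 dBA, T = 2.5 hours
Formula: T_allowed = 8 / 2^((L - 90) / 5)
Compute exponent: (84.9 - 90) / 5 = -1.02
Compute 2^(-1.02) = 0.493116
T_allowed = 8 / 0.493116 = 16.223363 hours
Dose = (T / T_allowed) * 100
Dose = (2.5 / 16.223363) * 100 = 15.41

15.41 %


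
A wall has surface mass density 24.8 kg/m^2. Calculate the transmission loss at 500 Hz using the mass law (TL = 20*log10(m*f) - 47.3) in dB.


Given values:
  m = 24.8 kg/m^2, f = 500 Hz
Formula: TL = 20 * log10(m * f) - 47.3
Compute m * f = 24.8 * 500 = 12400.0
Compute log10(12400.0) = 4.093422
Compute 20 * 4.093422 = 81.8684
TL = 81.8684 - 47.3 = 34.57

34.57 dB


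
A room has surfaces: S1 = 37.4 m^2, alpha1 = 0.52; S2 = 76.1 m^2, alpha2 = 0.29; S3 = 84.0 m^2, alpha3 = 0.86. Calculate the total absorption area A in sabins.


Given surfaces:
  Surface 1: 37.4 * 0.52 = 19.448
  Surface 2: 76.1 * 0.29 = 22.069
  Surface 3: 84.0 * 0.86 = 72.24
Formula: A = sum(Si * alpha_i)
A = 19.448 + 22.069 + 72.24
A = 113.76

113.76 sabins


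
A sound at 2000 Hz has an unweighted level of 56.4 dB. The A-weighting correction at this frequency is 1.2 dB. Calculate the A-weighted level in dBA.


Given values:
  SPL = 56.4 dB
  A-weighting at 2000 Hz = 1.2 dB
Formula: L_A = SPL + A_weight
L_A = 56.4 + (1.2)
L_A = 57.6

57.6 dBA


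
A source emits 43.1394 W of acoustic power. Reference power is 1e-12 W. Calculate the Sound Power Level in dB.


Given values:
  W = 43.1394 W
  W_ref = 1e-12 W
Formula: SWL = 10 * log10(W / W_ref)
Compute ratio: W / W_ref = 43139400000000
Compute log10: log10(43139400000000) = 13.634874
Multiply: SWL = 10 * 13.634874 = 136.35

136.35 dB


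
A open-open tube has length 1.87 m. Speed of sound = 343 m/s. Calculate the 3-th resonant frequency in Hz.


Given values:
  Tube type: open-open, L = 1.87 m, c = 343 m/s, n = 3
Formula: f_n = n * c / (2 * L)
Compute 2 * L = 2 * 1.87 = 3.74
f = 3 * 343 / 3.74
f = 275.13

275.13 Hz


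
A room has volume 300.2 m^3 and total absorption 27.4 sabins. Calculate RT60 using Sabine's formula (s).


Given values:
  V = 300.2 m^3
  A = 27.4 sabins
Formula: RT60 = 0.161 * V / A
Numerator: 0.161 * 300.2 = 48.3322
RT60 = 48.3322 / 27.4 = 1.764

1.764 s


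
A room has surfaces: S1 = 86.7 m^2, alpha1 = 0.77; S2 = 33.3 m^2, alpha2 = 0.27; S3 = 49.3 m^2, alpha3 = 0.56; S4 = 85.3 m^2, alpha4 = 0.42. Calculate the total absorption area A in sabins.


Given surfaces:
  Surface 1: 86.7 * 0.77 = 66.759
  Surface 2: 33.3 * 0.27 = 8.991
  Surface 3: 49.3 * 0.56 = 27.608
  Surface 4: 85.3 * 0.42 = 35.826
Formula: A = sum(Si * alpha_i)
A = 66.759 + 8.991 + 27.608 + 35.826
A = 139.18

139.18 sabins


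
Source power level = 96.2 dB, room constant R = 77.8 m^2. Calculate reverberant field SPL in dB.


Given values:
  Lw = 96.2 dB, R = 77.8 m^2
Formula: SPL = Lw + 10 * log10(4 / R)
Compute 4 / R = 4 / 77.8 = 0.051414
Compute 10 * log10(0.051414) = -12.8892
SPL = 96.2 + (-12.8892) = 83.31

83.31 dB


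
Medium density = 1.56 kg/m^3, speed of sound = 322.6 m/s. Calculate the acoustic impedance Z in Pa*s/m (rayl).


Given values:
  rho = 1.56 kg/m^3
  c = 322.6 m/s
Formula: Z = rho * c
Z = 1.56 * 322.6
Z = 503.26

503.26 rayl


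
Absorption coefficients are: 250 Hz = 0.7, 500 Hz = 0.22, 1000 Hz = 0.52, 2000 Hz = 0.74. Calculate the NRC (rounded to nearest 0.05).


Given values:
  a_250 = 0.7, a_500 = 0.22
  a_1000 = 0.52, a_2000 = 0.74
Formula: NRC = (a250 + a500 + a1000 + a2000) / 4
Sum = 0.7 + 0.22 + 0.52 + 0.74 = 2.18
NRC = 2.18 / 4 = 0.545
Rounded to nearest 0.05: 0.55

0.55


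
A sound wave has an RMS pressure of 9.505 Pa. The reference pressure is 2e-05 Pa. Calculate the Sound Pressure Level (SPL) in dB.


Given values:
  p = 9.505 Pa
  p_ref = 2e-05 Pa
Formula: SPL = 20 * log10(p / p_ref)
Compute ratio: p / p_ref = 9.505 / 2e-05 = 475250
Compute log10: log10(475250) = 5.676922
Multiply: SPL = 20 * 5.676922 = 113.54

113.54 dB


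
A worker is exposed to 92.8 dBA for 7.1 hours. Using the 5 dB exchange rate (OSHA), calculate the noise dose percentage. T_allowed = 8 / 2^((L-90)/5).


Given values:
  L = 92.8 dBA, T = 7.1 hours
Formula: T_allowed = 8 / 2^((L - 90) / 5)
Compute exponent: (92.8 - 90) / 5 = 0.56
Compute 2^(0.56) = 1.474269
T_allowed = 8 / 1.474269 = 5.426418 hours
Dose = (T / T_allowed) * 100
Dose = (7.1 / 5.426418) * 100 = 130.84

130.84 %


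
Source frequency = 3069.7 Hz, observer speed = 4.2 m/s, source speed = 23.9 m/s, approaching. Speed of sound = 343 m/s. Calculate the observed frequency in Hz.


Given values:
  f_s = 3069.7 Hz, v_o = 4.2 m/s, v_s = 23.9 m/s
  Direction: approaching
Formula: f_o = f_s * (c + v_o) / (c - v_s)
Numerator: c + v_o = 343 + 4.2 = 347.2
Denominator: c - v_s = 343 - 23.9 = 319.1
f_o = 3069.7 * 347.2 / 319.1 = 3340.02

3340.02 Hz


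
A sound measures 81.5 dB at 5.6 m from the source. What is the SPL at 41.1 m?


Given values:
  SPL1 = 81.5 dB, r1 = 5.6 m, r2 = 41.1 m
Formula: SPL2 = SPL1 - 20 * log10(r2 / r1)
Compute ratio: r2 / r1 = 41.1 / 5.6 = 7.3393
Compute log10: log10(7.3393) = 0.865655
Compute drop: 20 * 0.865655 = 17.3131
SPL2 = 81.5 - 17.3131 = 64.19

64.19 dB


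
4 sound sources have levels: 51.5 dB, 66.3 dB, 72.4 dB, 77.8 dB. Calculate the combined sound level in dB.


Formula: L_total = 10 * log10( sum(10^(Li/10)) )
  Source 1: 10^(51.5/10) = 141253.7545
  Source 2: 10^(66.3/10) = 4265795.188
  Source 3: 10^(72.4/10) = 17378008.2875
  Source 4: 10^(77.8/10) = 60255958.6074
Sum of linear values = 82041015.8374
L_total = 10 * log10(82041015.8374) = 79.14

79.14 dB


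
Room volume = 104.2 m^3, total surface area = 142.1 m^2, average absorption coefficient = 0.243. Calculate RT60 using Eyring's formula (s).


Given values:
  V = 104.2 m^3, S = 142.1 m^2, alpha = 0.243
Formula: RT60 = 0.161 * V / (-S * ln(1 - alpha))
Compute ln(1 - 0.243) = ln(0.757) = -0.278392
Denominator: -142.1 * -0.278392 = 39.5595
Numerator: 0.161 * 104.2 = 16.7762
RT60 = 16.7762 / 39.5595 = 0.424

0.424 s


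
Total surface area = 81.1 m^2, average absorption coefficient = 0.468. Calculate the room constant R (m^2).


Given values:
  S = 81.1 m^2, alpha = 0.468
Formula: R = S * alpha / (1 - alpha)
Numerator: 81.1 * 0.468 = 37.9548
Denominator: 1 - 0.468 = 0.532
R = 37.9548 / 0.532 = 71.34

71.34 m^2


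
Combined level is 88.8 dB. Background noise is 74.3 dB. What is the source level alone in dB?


Given values:
  L_total = 88.8 dB, L_bg = 74.3 dB
Formula: L_source = 10 * log10(10^(L_total/10) - 10^(L_bg/10))
Convert to linear:
  10^(88.8/10) = 758577575.0292
  10^(74.3/10) = 26915348.0393
Difference: 758577575.0292 - 26915348.0393 = 731662226.9899
L_source = 10 * log10(731662226.9899) = 88.64

88.64 dB


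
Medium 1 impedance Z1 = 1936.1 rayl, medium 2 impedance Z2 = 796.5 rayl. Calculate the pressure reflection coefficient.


Given values:
  Z1 = 1936.1 rayl, Z2 = 796.5 rayl
Formula: R = (Z2 - Z1) / (Z2 + Z1)
Numerator: Z2 - Z1 = 796.5 - 1936.1 = -1139.6
Denominator: Z2 + Z1 = 796.5 + 1936.1 = 2732.6
R = -1139.6 / 2732.6 = -0.417

-0.417


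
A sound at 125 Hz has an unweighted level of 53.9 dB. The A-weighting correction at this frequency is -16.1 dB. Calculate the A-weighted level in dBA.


Given values:
  SPL = 53.9 dB
  A-weighting at 125 Hz = -16.1 dB
Formula: L_A = SPL + A_weight
L_A = 53.9 + (-16.1)
L_A = 37.8

37.8 dBA


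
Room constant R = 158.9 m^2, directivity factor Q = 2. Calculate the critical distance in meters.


Given values:
  R = 158.9 m^2, Q = 2
Formula: d_c = 0.141 * sqrt(Q * R)
Compute Q * R = 2 * 158.9 = 317.8
Compute sqrt(317.8) = 17.8269
d_c = 0.141 * 17.8269 = 2.514

2.514 m


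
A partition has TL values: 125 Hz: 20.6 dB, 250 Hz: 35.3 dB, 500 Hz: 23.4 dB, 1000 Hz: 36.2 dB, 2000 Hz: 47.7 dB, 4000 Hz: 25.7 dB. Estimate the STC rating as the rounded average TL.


Given TL values at each frequency:
  125 Hz: 20.6 dB
  250 Hz: 35.3 dB
  500 Hz: 23.4 dB
  1000 Hz: 36.2 dB
  2000 Hz: 47.7 dB
  4000 Hz: 25.7 dB
Formula: STC ~ round(average of TL values)
Sum = 20.6 + 35.3 + 23.4 + 36.2 + 47.7 + 25.7 = 188.9
Average = 188.9 / 6 = 31.48
Rounded: 31

31


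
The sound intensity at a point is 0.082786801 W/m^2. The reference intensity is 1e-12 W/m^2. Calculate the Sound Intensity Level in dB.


Given values:
  I = 0.082786801 W/m^2
  I_ref = 1e-12 W/m^2
Formula: SIL = 10 * log10(I / I_ref)
Compute ratio: I / I_ref = 82786801000
Compute log10: log10(82786801000) = 10.917961
Multiply: SIL = 10 * 10.917961 = 109.18

109.18 dB


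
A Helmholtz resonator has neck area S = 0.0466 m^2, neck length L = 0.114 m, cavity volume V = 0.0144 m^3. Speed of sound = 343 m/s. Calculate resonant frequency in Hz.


Given values:
  S = 0.0466 m^2, L = 0.114 m, V = 0.0144 m^3, c = 343 m/s
Formula: f = (c / (2*pi)) * sqrt(S / (V * L))
Compute V * L = 0.0144 * 0.114 = 0.0016416
Compute S / (V * L) = 0.0466 / 0.0016416 = 28.3869
Compute sqrt(28.3869) = 5.327936
Compute c / (2*pi) = 343 / 6.283185 = 54.590148
f = 54.590148 * 5.327936 = 290.85

290.85 Hz


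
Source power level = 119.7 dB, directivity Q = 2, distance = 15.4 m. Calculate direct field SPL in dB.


Given values:
  Lw = 119.7 dB, Q = 2, r = 15.4 m
Formula: SPL = Lw + 10 * log10(Q / (4 * pi * r^2))
Compute 4 * pi * r^2 = 4 * pi * 15.4^2 = 2980.2405
Compute Q / denom = 2 / 2980.2405 = 0.00067109
Compute 10 * log10(0.00067109) = -31.7322
SPL = 119.7 + (-31.7322) = 87.97

87.97 dB


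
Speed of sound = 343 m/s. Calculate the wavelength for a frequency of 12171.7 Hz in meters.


Given values:
  c = 343 m/s, f = 12171.7 Hz
Formula: lambda = c / f
lambda = 343 / 12171.7
lambda = 0.0282

0.0282 m


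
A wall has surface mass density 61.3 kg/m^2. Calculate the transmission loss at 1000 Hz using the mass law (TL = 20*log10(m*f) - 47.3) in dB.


Given values:
  m = 61.3 kg/m^2, f = 1000 Hz
Formula: TL = 20 * log10(m * f) - 47.3
Compute m * f = 61.3 * 1000 = 61300.0
Compute log10(61300.0) = 4.78746
Compute 20 * 4.78746 = 95.7492
TL = 95.7492 - 47.3 = 48.45

48.45 dB


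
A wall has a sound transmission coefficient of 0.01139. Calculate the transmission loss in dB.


Given values:
  tau = 0.01139
Formula: TL = 10 * log10(1 / tau)
Compute 1 / tau = 1 / 0.01139 = 87.7963
Compute log10(87.7963) = 1.943476
TL = 10 * 1.943476 = 19.43

19.43 dB


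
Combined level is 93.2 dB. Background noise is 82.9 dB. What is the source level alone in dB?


Given values:
  L_total = 93.2 dB, L_bg = 82.9 dB
Formula: L_source = 10 * log10(10^(L_total/10) - 10^(L_bg/10))
Convert to linear:
  10^(93.2/10) = 2089296130.854
  10^(82.9/10) = 194984459.9758
Difference: 2089296130.854 - 194984459.9758 = 1894311670.8782
L_source = 10 * log10(1894311670.8782) = 92.77

92.77 dB


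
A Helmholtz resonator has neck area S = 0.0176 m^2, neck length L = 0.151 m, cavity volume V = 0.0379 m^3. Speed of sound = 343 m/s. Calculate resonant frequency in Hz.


Given values:
  S = 0.0176 m^2, L = 0.151 m, V = 0.0379 m^3, c = 343 m/s
Formula: f = (c / (2*pi)) * sqrt(S / (V * L))
Compute V * L = 0.0379 * 0.151 = 0.0057229
Compute S / (V * L) = 0.0176 / 0.0057229 = 3.0754
Compute sqrt(3.0754) = 1.753682
Compute c / (2*pi) = 343 / 6.283185 = 54.590148
f = 54.590148 * 1.753682 = 95.73

95.73 Hz


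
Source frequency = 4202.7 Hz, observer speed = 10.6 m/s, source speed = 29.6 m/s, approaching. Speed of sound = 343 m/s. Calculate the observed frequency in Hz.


Given values:
  f_s = 4202.7 Hz, v_o = 10.6 m/s, v_s = 29.6 m/s
  Direction: approaching
Formula: f_o = f_s * (c + v_o) / (c - v_s)
Numerator: c + v_o = 343 + 10.6 = 353.6
Denominator: c - v_s = 343 - 29.6 = 313.4
f_o = 4202.7 * 353.6 / 313.4 = 4741.78

4741.78 Hz


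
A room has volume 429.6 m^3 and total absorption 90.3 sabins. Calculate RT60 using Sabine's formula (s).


Given values:
  V = 429.6 m^3
  A = 90.3 sabins
Formula: RT60 = 0.161 * V / A
Numerator: 0.161 * 429.6 = 69.1656
RT60 = 69.1656 / 90.3 = 0.766

0.766 s


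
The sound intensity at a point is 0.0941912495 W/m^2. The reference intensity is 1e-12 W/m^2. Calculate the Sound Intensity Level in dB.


Given values:
  I = 0.0941912495 W/m^2
  I_ref = 1e-12 W/m^2
Formula: SIL = 10 * log10(I / I_ref)
Compute ratio: I / I_ref = 94191249500
Compute log10: log10(94191249500) = 10.974011
Multiply: SIL = 10 * 10.974011 = 109.74

109.74 dB


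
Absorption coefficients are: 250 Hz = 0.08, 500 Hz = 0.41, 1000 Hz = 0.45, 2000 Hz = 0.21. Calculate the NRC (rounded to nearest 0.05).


Given values:
  a_250 = 0.08, a_500 = 0.41
  a_1000 = 0.45, a_2000 = 0.21
Formula: NRC = (a250 + a500 + a1000 + a2000) / 4
Sum = 0.08 + 0.41 + 0.45 + 0.21 = 1.15
NRC = 1.15 / 4 = 0.2875
Rounded to nearest 0.05: 0.3

0.3


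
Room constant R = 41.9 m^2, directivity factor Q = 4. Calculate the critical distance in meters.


Given values:
  R = 41.9 m^2, Q = 4
Formula: d_c = 0.141 * sqrt(Q * R)
Compute Q * R = 4 * 41.9 = 167.6
Compute sqrt(167.6) = 12.946
d_c = 0.141 * 12.946 = 1.825

1.825 m


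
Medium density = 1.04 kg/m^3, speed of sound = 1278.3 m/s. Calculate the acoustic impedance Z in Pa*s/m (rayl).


Given values:
  rho = 1.04 kg/m^3
  c = 1278.3 m/s
Formula: Z = rho * c
Z = 1.04 * 1278.3
Z = 1329.43

1329.43 rayl


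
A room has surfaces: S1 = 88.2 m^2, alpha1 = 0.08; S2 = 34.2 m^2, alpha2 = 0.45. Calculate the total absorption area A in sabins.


Given surfaces:
  Surface 1: 88.2 * 0.08 = 7.056
  Surface 2: 34.2 * 0.45 = 15.39
Formula: A = sum(Si * alpha_i)
A = 7.056 + 15.39
A = 22.45

22.45 sabins


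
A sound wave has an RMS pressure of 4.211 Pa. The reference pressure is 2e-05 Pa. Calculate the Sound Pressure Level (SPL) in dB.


Given values:
  p = 4.211 Pa
  p_ref = 2e-05 Pa
Formula: SPL = 20 * log10(p / p_ref)
Compute ratio: p / p_ref = 4.211 / 2e-05 = 210550
Compute log10: log10(210550) = 5.323355
Multiply: SPL = 20 * 5.323355 = 106.47

106.47 dB


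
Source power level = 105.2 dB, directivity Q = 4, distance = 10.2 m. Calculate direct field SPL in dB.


Given values:
  Lw = 105.2 dB, Q = 4, r = 10.2 m
Formula: SPL = Lw + 10 * log10(Q / (4 * pi * r^2))
Compute 4 * pi * r^2 = 4 * pi * 10.2^2 = 1307.4052
Compute Q / denom = 4 / 1307.4052 = 0.0030595
Compute 10 * log10(0.0030595) = -25.1435
SPL = 105.2 + (-25.1435) = 80.06

80.06 dB


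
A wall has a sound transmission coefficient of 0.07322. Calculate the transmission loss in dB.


Given values:
  tau = 0.07322
Formula: TL = 10 * log10(1 / tau)
Compute 1 / tau = 1 / 0.07322 = 13.6575
Compute log10(13.6575) = 1.135371
TL = 10 * 1.135371 = 11.35

11.35 dB


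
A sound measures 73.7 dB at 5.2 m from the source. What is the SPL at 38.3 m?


Given values:
  SPL1 = 73.7 dB, r1 = 5.2 m, r2 = 38.3 m
Formula: SPL2 = SPL1 - 20 * log10(r2 / r1)
Compute ratio: r2 / r1 = 38.3 / 5.2 = 7.3654
Compute log10: log10(7.3654) = 0.867196
Compute drop: 20 * 0.867196 = 17.3439
SPL2 = 73.7 - 17.3439 = 56.36

56.36 dB


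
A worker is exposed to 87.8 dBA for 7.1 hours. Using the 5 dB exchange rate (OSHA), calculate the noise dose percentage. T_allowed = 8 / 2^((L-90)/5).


Given values:
  L = 87.8 dBA, T = 7.1 hours
Formula: T_allowed = 8 / 2^((L - 90) / 5)
Compute exponent: (87.8 - 90) / 5 = -0.44
Compute 2^(-0.44) = 0.737135
T_allowed = 8 / 0.737135 = 10.852829 hours
Dose = (T / T_allowed) * 100
Dose = (7.1 / 10.852829) * 100 = 65.42

65.42 %


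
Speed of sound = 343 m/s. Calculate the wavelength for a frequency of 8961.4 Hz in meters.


Given values:
  c = 343 m/s, f = 8961.4 Hz
Formula: lambda = c / f
lambda = 343 / 8961.4
lambda = 0.0383

0.0383 m


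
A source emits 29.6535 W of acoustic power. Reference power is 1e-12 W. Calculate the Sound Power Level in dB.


Given values:
  W = 29.6535 W
  W_ref = 1e-12 W
Formula: SWL = 10 * log10(W / W_ref)
Compute ratio: W / W_ref = 29653500000000
Compute log10: log10(29653500000000) = 13.472076
Multiply: SWL = 10 * 13.472076 = 134.72

134.72 dB


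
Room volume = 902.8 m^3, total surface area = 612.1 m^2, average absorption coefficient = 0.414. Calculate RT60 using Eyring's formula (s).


Given values:
  V = 902.8 m^3, S = 612.1 m^2, alpha = 0.414
Formula: RT60 = 0.161 * V / (-S * ln(1 - alpha))
Compute ln(1 - 0.414) = ln(0.586) = -0.534435
Denominator: -612.1 * -0.534435 = 327.1277
Numerator: 0.161 * 902.8 = 145.3508
RT60 = 145.3508 / 327.1277 = 0.444

0.444 s


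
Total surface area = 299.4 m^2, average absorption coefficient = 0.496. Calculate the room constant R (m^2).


Given values:
  S = 299.4 m^2, alpha = 0.496
Formula: R = S * alpha / (1 - alpha)
Numerator: 299.4 * 0.496 = 148.5024
Denominator: 1 - 0.496 = 0.504
R = 148.5024 / 0.504 = 294.65

294.65 m^2


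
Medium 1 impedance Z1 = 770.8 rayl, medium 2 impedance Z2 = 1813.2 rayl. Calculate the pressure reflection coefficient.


Given values:
  Z1 = 770.8 rayl, Z2 = 1813.2 rayl
Formula: R = (Z2 - Z1) / (Z2 + Z1)
Numerator: Z2 - Z1 = 1813.2 - 770.8 = 1042.4
Denominator: Z2 + Z1 = 1813.2 + 770.8 = 2584.0
R = 1042.4 / 2584.0 = 0.4034

0.4034


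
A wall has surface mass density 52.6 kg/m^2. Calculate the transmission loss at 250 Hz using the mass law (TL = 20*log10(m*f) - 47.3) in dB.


Given values:
  m = 52.6 kg/m^2, f = 250 Hz
Formula: TL = 20 * log10(m * f) - 47.3
Compute m * f = 52.6 * 250 = 13150.0
Compute log10(13150.0) = 4.118926
Compute 20 * 4.118926 = 82.3785
TL = 82.3785 - 47.3 = 35.08

35.08 dB


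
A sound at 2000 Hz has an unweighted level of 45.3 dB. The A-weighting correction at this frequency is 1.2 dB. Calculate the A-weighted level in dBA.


Given values:
  SPL = 45.3 dB
  A-weighting at 2000 Hz = 1.2 dB
Formula: L_A = SPL + A_weight
L_A = 45.3 + (1.2)
L_A = 46.5

46.5 dBA


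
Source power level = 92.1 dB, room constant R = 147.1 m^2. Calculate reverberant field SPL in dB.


Given values:
  Lw = 92.1 dB, R = 147.1 m^2
Formula: SPL = Lw + 10 * log10(4 / R)
Compute 4 / R = 4 / 147.1 = 0.027192
Compute 10 * log10(0.027192) = -15.6556
SPL = 92.1 + (-15.6556) = 76.44

76.44 dB


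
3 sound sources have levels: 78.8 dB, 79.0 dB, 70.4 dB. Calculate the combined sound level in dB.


Formula: L_total = 10 * log10( sum(10^(Li/10)) )
  Source 1: 10^(78.8/10) = 75857757.5029
  Source 2: 10^(79.0/10) = 79432823.4724
  Source 3: 10^(70.4/10) = 10964781.9614
Sum of linear values = 166255362.9367
L_total = 10 * log10(166255362.9367) = 82.21

82.21 dB


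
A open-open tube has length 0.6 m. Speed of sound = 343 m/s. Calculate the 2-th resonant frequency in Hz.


Given values:
  Tube type: open-open, L = 0.6 m, c = 343 m/s, n = 2
Formula: f_n = n * c / (2 * L)
Compute 2 * L = 2 * 0.6 = 1.2
f = 2 * 343 / 1.2
f = 571.67

571.67 Hz


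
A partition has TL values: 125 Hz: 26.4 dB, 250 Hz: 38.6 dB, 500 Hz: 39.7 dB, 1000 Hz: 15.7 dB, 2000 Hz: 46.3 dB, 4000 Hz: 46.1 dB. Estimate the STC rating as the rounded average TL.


Given TL values at each frequency:
  125 Hz: 26.4 dB
  250 Hz: 38.6 dB
  500 Hz: 39.7 dB
  1000 Hz: 15.7 dB
  2000 Hz: 46.3 dB
  4000 Hz: 46.1 dB
Formula: STC ~ round(average of TL values)
Sum = 26.4 + 38.6 + 39.7 + 15.7 + 46.3 + 46.1 = 212.8
Average = 212.8 / 6 = 35.47
Rounded: 35

35


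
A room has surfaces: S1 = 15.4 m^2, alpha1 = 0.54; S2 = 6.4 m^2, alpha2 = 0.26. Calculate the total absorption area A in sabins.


Given surfaces:
  Surface 1: 15.4 * 0.54 = 8.316
  Surface 2: 6.4 * 0.26 = 1.664
Formula: A = sum(Si * alpha_i)
A = 8.316 + 1.664
A = 9.98

9.98 sabins


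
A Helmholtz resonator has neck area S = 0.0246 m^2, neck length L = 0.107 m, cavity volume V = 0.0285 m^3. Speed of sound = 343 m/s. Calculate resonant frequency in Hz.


Given values:
  S = 0.0246 m^2, L = 0.107 m, V = 0.0285 m^3, c = 343 m/s
Formula: f = (c / (2*pi)) * sqrt(S / (V * L))
Compute V * L = 0.0285 * 0.107 = 0.0030495
Compute S / (V * L) = 0.0246 / 0.0030495 = 8.0669
Compute sqrt(8.0669) = 2.840229
Compute c / (2*pi) = 343 / 6.283185 = 54.590148
f = 54.590148 * 2.840229 = 155.05

155.05 Hz


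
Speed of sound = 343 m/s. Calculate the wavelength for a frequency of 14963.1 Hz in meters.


Given values:
  c = 343 m/s, f = 14963.1 Hz
Formula: lambda = c / f
lambda = 343 / 14963.1
lambda = 0.0229

0.0229 m


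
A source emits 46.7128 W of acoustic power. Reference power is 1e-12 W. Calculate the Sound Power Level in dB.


Given values:
  W = 46.7128 W
  W_ref = 1e-12 W
Formula: SWL = 10 * log10(W / W_ref)
Compute ratio: W / W_ref = 46712800000000
Compute log10: log10(46712800000000) = 13.669436
Multiply: SWL = 10 * 13.669436 = 136.69

136.69 dB


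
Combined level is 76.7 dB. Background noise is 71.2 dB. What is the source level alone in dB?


Given values:
  L_total = 76.7 dB, L_bg = 71.2 dB
Formula: L_source = 10 * log10(10^(L_total/10) - 10^(L_bg/10))
Convert to linear:
  10^(76.7/10) = 46773514.1287
  10^(71.2/10) = 13182567.3856
Difference: 46773514.1287 - 13182567.3856 = 33590946.7431
L_source = 10 * log10(33590946.7431) = 75.26

75.26 dB


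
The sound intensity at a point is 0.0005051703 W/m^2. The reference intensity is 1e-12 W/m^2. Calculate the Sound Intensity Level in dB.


Given values:
  I = 0.0005051703 W/m^2
  I_ref = 1e-12 W/m^2
Formula: SIL = 10 * log10(I / I_ref)
Compute ratio: I / I_ref = 505170300
Compute log10: log10(505170300) = 8.703438
Multiply: SIL = 10 * 8.703438 = 87.03

87.03 dB


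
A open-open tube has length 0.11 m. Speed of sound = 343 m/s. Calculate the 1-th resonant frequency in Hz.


Given values:
  Tube type: open-open, L = 0.11 m, c = 343 m/s, n = 1
Formula: f_n = n * c / (2 * L)
Compute 2 * L = 2 * 0.11 = 0.22
f = 1 * 343 / 0.22
f = 1559.09

1559.09 Hz


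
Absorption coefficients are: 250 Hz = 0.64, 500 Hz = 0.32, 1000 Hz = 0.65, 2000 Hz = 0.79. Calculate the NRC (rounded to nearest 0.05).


Given values:
  a_250 = 0.64, a_500 = 0.32
  a_1000 = 0.65, a_2000 = 0.79
Formula: NRC = (a250 + a500 + a1000 + a2000) / 4
Sum = 0.64 + 0.32 + 0.65 + 0.79 = 2.4
NRC = 2.4 / 4 = 0.6
Rounded to nearest 0.05: 0.6

0.6


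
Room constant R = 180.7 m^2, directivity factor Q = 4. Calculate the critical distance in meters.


Given values:
  R = 180.7 m^2, Q = 4
Formula: d_c = 0.141 * sqrt(Q * R)
Compute Q * R = 4 * 180.7 = 722.8
Compute sqrt(722.8) = 26.8849
d_c = 0.141 * 26.8849 = 3.791

3.791 m


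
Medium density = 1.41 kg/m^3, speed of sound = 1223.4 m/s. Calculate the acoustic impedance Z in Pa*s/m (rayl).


Given values:
  rho = 1.41 kg/m^3
  c = 1223.4 m/s
Formula: Z = rho * c
Z = 1.41 * 1223.4
Z = 1724.99

1724.99 rayl


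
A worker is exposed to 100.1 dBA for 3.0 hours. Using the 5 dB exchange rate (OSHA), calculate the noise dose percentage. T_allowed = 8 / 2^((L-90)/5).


Given values:
  L = 100.1 dBA, T = 3.0 hours
Formula: T_allowed = 8 / 2^((L - 90) / 5)
Compute exponent: (100.1 - 90) / 5 = 2.02
Compute 2^(2.02) = 4.055838
T_allowed = 8 / 4.055838 = 1.972465 hours
Dose = (T / T_allowed) * 100
Dose = (3.0 / 1.972465) * 100 = 152.09

152.09 %


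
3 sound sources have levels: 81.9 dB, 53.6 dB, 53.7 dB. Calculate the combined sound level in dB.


Formula: L_total = 10 * log10( sum(10^(Li/10)) )
  Source 1: 10^(81.9/10) = 154881661.8912
  Source 2: 10^(53.6/10) = 229086.7653
  Source 3: 10^(53.7/10) = 234422.8815
Sum of linear values = 155345171.538
L_total = 10 * log10(155345171.538) = 81.91

81.91 dB


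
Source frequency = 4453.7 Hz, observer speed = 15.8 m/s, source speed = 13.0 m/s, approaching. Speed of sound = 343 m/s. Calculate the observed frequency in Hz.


Given values:
  f_s = 4453.7 Hz, v_o = 15.8 m/s, v_s = 13.0 m/s
  Direction: approaching
Formula: f_o = f_s * (c + v_o) / (c - v_s)
Numerator: c + v_o = 343 + 15.8 = 358.8
Denominator: c - v_s = 343 - 13.0 = 330.0
f_o = 4453.7 * 358.8 / 330.0 = 4842.39

4842.39 Hz


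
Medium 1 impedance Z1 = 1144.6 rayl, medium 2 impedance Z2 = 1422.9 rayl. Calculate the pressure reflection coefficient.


Given values:
  Z1 = 1144.6 rayl, Z2 = 1422.9 rayl
Formula: R = (Z2 - Z1) / (Z2 + Z1)
Numerator: Z2 - Z1 = 1422.9 - 1144.6 = 278.3
Denominator: Z2 + Z1 = 1422.9 + 1144.6 = 2567.5
R = 278.3 / 2567.5 = 0.1084

0.1084


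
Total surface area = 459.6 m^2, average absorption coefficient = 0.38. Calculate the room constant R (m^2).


Given values:
  S = 459.6 m^2, alpha = 0.38
Formula: R = S * alpha / (1 - alpha)
Numerator: 459.6 * 0.38 = 174.648
Denominator: 1 - 0.38 = 0.62
R = 174.648 / 0.62 = 281.69

281.69 m^2


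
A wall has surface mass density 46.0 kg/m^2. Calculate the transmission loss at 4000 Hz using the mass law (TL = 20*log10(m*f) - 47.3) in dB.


Given values:
  m = 46.0 kg/m^2, f = 4000 Hz
Formula: TL = 20 * log10(m * f) - 47.3
Compute m * f = 46.0 * 4000 = 184000.0
Compute log10(184000.0) = 5.264818
Compute 20 * 5.264818 = 105.2964
TL = 105.2964 - 47.3 = 58.0

58.0 dB


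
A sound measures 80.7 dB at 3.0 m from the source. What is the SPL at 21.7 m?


Given values:
  SPL1 = 80.7 dB, r1 = 3.0 m, r2 = 21.7 m
Formula: SPL2 = SPL1 - 20 * log10(r2 / r1)
Compute ratio: r2 / r1 = 21.7 / 3.0 = 7.2333
Compute log10: log10(7.2333) = 0.859336
Compute drop: 20 * 0.859336 = 17.1867
SPL2 = 80.7 - 17.1867 = 63.51

63.51 dB


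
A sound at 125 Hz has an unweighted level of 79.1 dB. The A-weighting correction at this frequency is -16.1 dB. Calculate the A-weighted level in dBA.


Given values:
  SPL = 79.1 dB
  A-weighting at 125 Hz = -16.1 dB
Formula: L_A = SPL + A_weight
L_A = 79.1 + (-16.1)
L_A = 63.0

63.0 dBA


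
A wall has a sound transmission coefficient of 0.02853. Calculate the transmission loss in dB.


Given values:
  tau = 0.02853
Formula: TL = 10 * log10(1 / tau)
Compute 1 / tau = 1 / 0.02853 = 35.0508
Compute log10(35.0508) = 1.544698
TL = 10 * 1.544698 = 15.45

15.45 dB


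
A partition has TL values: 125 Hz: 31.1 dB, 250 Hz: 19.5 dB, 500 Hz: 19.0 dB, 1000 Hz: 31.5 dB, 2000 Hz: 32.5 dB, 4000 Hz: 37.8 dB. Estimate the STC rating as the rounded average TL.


Given TL values at each frequency:
  125 Hz: 31.1 dB
  250 Hz: 19.5 dB
  500 Hz: 19.0 dB
  1000 Hz: 31.5 dB
  2000 Hz: 32.5 dB
  4000 Hz: 37.8 dB
Formula: STC ~ round(average of TL values)
Sum = 31.1 + 19.5 + 19.0 + 31.5 + 32.5 + 37.8 = 171.4
Average = 171.4 / 6 = 28.57
Rounded: 29

29


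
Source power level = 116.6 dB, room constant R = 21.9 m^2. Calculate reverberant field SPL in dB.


Given values:
  Lw = 116.6 dB, R = 21.9 m^2
Formula: SPL = Lw + 10 * log10(4 / R)
Compute 4 / R = 4 / 21.9 = 0.182648
Compute 10 * log10(0.182648) = -7.3839
SPL = 116.6 + (-7.3839) = 109.22

109.22 dB


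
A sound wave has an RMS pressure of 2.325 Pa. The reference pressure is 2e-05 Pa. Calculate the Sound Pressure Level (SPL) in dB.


Given values:
  p = 2.325 Pa
  p_ref = 2e-05 Pa
Formula: SPL = 20 * log10(p / p_ref)
Compute ratio: p / p_ref = 2.325 / 2e-05 = 116250
Compute log10: log10(116250) = 5.065393
Multiply: SPL = 20 * 5.065393 = 101.31

101.31 dB


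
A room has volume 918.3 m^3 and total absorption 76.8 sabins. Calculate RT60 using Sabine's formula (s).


Given values:
  V = 918.3 m^3
  A = 76.8 sabins
Formula: RT60 = 0.161 * V / A
Numerator: 0.161 * 918.3 = 147.8463
RT60 = 147.8463 / 76.8 = 1.925

1.925 s


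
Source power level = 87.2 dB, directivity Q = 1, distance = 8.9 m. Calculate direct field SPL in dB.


Given values:
  Lw = 87.2 dB, Q = 1, r = 8.9 m
Formula: SPL = Lw + 10 * log10(Q / (4 * pi * r^2))
Compute 4 * pi * r^2 = 4 * pi * 8.9^2 = 995.3822
Compute Q / denom = 1 / 995.3822 = 0.00100464
Compute 10 * log10(0.00100464) = -29.9799
SPL = 87.2 + (-29.9799) = 57.22

57.22 dB


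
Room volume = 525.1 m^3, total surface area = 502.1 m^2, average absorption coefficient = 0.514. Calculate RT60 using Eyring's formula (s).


Given values:
  V = 525.1 m^3, S = 502.1 m^2, alpha = 0.514
Formula: RT60 = 0.161 * V / (-S * ln(1 - alpha))
Compute ln(1 - 0.514) = ln(0.486) = -0.721547
Denominator: -502.1 * -0.721547 = 362.2887
Numerator: 0.161 * 525.1 = 84.5411
RT60 = 84.5411 / 362.2887 = 0.233

0.233 s


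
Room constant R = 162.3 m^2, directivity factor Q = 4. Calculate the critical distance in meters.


Given values:
  R = 162.3 m^2, Q = 4
Formula: d_c = 0.141 * sqrt(Q * R)
Compute Q * R = 4 * 162.3 = 649.2
Compute sqrt(649.2) = 25.4794
d_c = 0.141 * 25.4794 = 3.593

3.593 m


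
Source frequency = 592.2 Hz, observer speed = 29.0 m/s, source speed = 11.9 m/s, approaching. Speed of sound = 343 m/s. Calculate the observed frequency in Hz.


Given values:
  f_s = 592.2 Hz, v_o = 29.0 m/s, v_s = 11.9 m/s
  Direction: approaching
Formula: f_o = f_s * (c + v_o) / (c - v_s)
Numerator: c + v_o = 343 + 29.0 = 372.0
Denominator: c - v_s = 343 - 11.9 = 331.1
f_o = 592.2 * 372.0 / 331.1 = 665.35

665.35 Hz


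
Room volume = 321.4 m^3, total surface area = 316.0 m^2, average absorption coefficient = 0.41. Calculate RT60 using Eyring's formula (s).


Given values:
  V = 321.4 m^3, S = 316.0 m^2, alpha = 0.41
Formula: RT60 = 0.161 * V / (-S * ln(1 - alpha))
Compute ln(1 - 0.41) = ln(0.59) = -0.527633
Denominator: -316.0 * -0.527633 = 166.732
Numerator: 0.161 * 321.4 = 51.7454
RT60 = 51.7454 / 166.732 = 0.31

0.31 s


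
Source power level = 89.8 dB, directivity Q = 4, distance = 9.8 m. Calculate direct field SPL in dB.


Given values:
  Lw = 89.8 dB, Q = 4, r = 9.8 m
Formula: SPL = Lw + 10 * log10(Q / (4 * pi * r^2))
Compute 4 * pi * r^2 = 4 * pi * 9.8^2 = 1206.8742
Compute Q / denom = 4 / 1206.8742 = 0.00331435
Compute 10 * log10(0.00331435) = -24.796
SPL = 89.8 + (-24.796) = 65.0

65.0 dB


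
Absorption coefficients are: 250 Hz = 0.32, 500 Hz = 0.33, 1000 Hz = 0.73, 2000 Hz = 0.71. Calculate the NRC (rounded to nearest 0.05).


Given values:
  a_250 = 0.32, a_500 = 0.33
  a_1000 = 0.73, a_2000 = 0.71
Formula: NRC = (a250 + a500 + a1000 + a2000) / 4
Sum = 0.32 + 0.33 + 0.73 + 0.71 = 2.09
NRC = 2.09 / 4 = 0.5225
Rounded to nearest 0.05: 0.5

0.5


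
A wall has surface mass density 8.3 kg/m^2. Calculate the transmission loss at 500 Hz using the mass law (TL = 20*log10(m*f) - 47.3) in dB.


Given values:
  m = 8.3 kg/m^2, f = 500 Hz
Formula: TL = 20 * log10(m * f) - 47.3
Compute m * f = 8.3 * 500 = 4150.0
Compute log10(4150.0) = 3.618048
Compute 20 * 3.618048 = 72.361
TL = 72.361 - 47.3 = 25.06

25.06 dB


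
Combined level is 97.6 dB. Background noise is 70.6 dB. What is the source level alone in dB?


Given values:
  L_total = 97.6 dB, L_bg = 70.6 dB
Formula: L_source = 10 * log10(10^(L_total/10) - 10^(L_bg/10))
Convert to linear:
  10^(97.6/10) = 5754399373.3716
  10^(70.6/10) = 11481536.215
Difference: 5754399373.3716 - 11481536.215 = 5742917837.1566
L_source = 10 * log10(5742917837.1566) = 97.59

97.59 dB


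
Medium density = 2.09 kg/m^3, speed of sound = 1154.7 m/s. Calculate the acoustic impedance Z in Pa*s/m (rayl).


Given values:
  rho = 2.09 kg/m^3
  c = 1154.7 m/s
Formula: Z = rho * c
Z = 2.09 * 1154.7
Z = 2413.32

2413.32 rayl


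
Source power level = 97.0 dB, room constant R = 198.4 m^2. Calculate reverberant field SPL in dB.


Given values:
  Lw = 97.0 dB, R = 198.4 m^2
Formula: SPL = Lw + 10 * log10(4 / R)
Compute 4 / R = 4 / 198.4 = 0.020161
Compute 10 * log10(0.020161) = -16.9549
SPL = 97.0 + (-16.9549) = 80.05

80.05 dB


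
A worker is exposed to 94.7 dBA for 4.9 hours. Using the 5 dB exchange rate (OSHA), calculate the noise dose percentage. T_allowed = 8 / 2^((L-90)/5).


Given values:
  L = 94.7 dBA, T = 4.9 hours
Formula: T_allowed = 8 / 2^((L - 90) / 5)
Compute exponent: (94.7 - 90) / 5 = 0.94
Compute 2^(0.94) = 1.918528
T_allowed = 8 / 1.918528 = 4.169864 hours
Dose = (T / T_allowed) * 100
Dose = (4.9 / 4.169864) * 100 = 117.51

117.51 %


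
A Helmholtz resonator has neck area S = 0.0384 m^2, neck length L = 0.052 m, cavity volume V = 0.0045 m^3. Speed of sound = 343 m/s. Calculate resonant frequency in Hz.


Given values:
  S = 0.0384 m^2, L = 0.052 m, V = 0.0045 m^3, c = 343 m/s
Formula: f = (c / (2*pi)) * sqrt(S / (V * L))
Compute V * L = 0.0045 * 0.052 = 0.000234
Compute S / (V * L) = 0.0384 / 0.000234 = 164.1026
Compute sqrt(164.1026) = 12.810254
Compute c / (2*pi) = 343 / 6.283185 = 54.590148
f = 54.590148 * 12.810254 = 699.31

699.31 Hz


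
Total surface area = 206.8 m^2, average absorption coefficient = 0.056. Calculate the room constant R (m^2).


Given values:
  S = 206.8 m^2, alpha = 0.056
Formula: R = S * alpha / (1 - alpha)
Numerator: 206.8 * 0.056 = 11.5808
Denominator: 1 - 0.056 = 0.944
R = 11.5808 / 0.944 = 12.27

12.27 m^2
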